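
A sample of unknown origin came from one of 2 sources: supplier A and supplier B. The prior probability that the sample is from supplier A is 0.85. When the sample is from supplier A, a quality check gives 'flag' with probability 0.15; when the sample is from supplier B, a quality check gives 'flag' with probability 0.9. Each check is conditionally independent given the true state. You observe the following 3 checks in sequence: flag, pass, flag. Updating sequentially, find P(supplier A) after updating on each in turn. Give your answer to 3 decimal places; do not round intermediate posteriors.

0.572

After 'flag': P(supplier A) = 0.15·0.8500 / (0.15·0.8500 + 0.9·0.1500) ≈ 0.4857
After 'pass': P(supplier A) = 0.85·0.4857 / (0.85·0.4857 + 0.1·0.5143) ≈ 0.8892
After 'flag': P(supplier A) = 0.15·0.8892 / (0.15·0.8892 + 0.9·0.1108) ≈ 0.5723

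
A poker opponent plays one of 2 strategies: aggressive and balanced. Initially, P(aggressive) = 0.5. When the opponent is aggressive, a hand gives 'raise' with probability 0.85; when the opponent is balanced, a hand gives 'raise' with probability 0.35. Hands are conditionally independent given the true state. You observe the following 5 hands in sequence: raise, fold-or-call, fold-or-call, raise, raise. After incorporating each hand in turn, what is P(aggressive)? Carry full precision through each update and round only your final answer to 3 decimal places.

After 'raise': P(aggressive) = 0.85·0.5000 / (0.85·0.5000 + 0.35·0.5000) ≈ 0.7083
After 'fold-or-call': P(aggressive) = 0.15·0.7083 / (0.15·0.7083 + 0.65·0.2917) ≈ 0.3592
After 'fold-or-call': P(aggressive) = 0.15·0.3592 / (0.15·0.3592 + 0.65·0.6408) ≈ 0.1145
After 'raise': P(aggressive) = 0.85·0.1145 / (0.85·0.1145 + 0.35·0.8855) ≈ 0.2390
After 'raise': P(aggressive) = 0.85·0.2390 / (0.85·0.2390 + 0.35·0.7610) ≈ 0.4327

0.433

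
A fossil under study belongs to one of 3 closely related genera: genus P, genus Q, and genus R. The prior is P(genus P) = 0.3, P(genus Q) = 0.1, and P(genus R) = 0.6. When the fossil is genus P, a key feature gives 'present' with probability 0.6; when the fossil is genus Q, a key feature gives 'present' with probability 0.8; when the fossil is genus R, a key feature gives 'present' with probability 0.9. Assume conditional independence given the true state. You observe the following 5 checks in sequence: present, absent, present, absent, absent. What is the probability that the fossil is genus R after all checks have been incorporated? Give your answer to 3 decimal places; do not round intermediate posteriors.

After 'present': normaliser = 0.6·0.3000 + 0.8·0.1000 + 0.9·0.6000; P(genus P) ≈ 0.2250, P(genus Q) ≈ 0.1000, P(genus R) ≈ 0.6750
After 'absent': normaliser = 0.4·0.2250 + 0.2·0.1000 + 0.1·0.6750; P(genus P) ≈ 0.5070, P(genus Q) ≈ 0.1127, P(genus R) ≈ 0.3803
After 'present': normaliser = 0.6·0.5070 + 0.8·0.1127 + 0.9·0.3803; P(genus P) ≈ 0.4130, P(genus Q) ≈ 0.1224, P(genus R) ≈ 0.4646
After 'absent': normaliser = 0.4·0.4130 + 0.2·0.1224 + 0.1·0.4646; P(genus P) ≈ 0.6996, P(genus Q) ≈ 0.1036, P(genus R) ≈ 0.1968
After 'absent': normaliser = 0.4·0.6996 + 0.2·0.1036 + 0.1·0.1968; P(genus P) ≈ 0.8738, P(genus Q) ≈ 0.0647, P(genus R) ≈ 0.0614

0.061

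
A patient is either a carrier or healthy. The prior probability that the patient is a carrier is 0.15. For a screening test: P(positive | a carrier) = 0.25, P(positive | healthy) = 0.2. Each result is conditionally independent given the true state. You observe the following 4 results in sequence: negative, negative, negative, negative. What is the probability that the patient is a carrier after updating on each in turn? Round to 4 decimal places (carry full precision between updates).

0.1200

Apply Bayes' rule sequentially, carrying P(carrier) forward.
After 'negative': P(carrier) = 0.75·0.1500 / (0.75·0.1500 + 0.8·0.8500) ≈ 0.1420
After 'negative': P(carrier) = 0.75·0.1420 / (0.75·0.1420 + 0.8·0.8580) ≈ 0.1343
After 'negative': P(carrier) = 0.75·0.1343 / (0.75·0.1343 + 0.8·0.8657) ≈ 0.1269
After 'negative': P(carrier) = 0.75·0.1269 / (0.75·0.1269 + 0.8·0.8731) ≈ 0.1200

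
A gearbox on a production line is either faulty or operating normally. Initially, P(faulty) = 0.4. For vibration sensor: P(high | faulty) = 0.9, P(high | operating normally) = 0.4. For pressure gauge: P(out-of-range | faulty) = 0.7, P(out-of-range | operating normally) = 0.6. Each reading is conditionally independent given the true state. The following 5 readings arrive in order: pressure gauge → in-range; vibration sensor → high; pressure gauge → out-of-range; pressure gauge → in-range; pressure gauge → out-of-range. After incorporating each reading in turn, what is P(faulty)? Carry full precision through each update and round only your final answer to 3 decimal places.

0.535

After pressure gauge='in-range': P(faulty) = 0.3·0.4000 / (0.3·0.4000 + 0.4·0.6000) ≈ 0.3333
After vibration sensor='high': P(faulty) = 0.9·0.3333 / (0.9·0.3333 + 0.4·0.6667) ≈ 0.5294
After pressure gauge='out-of-range': P(faulty) = 0.7·0.5294 / (0.7·0.5294 + 0.6·0.4706) ≈ 0.5676
After pressure gauge='in-range': P(faulty) = 0.3·0.5676 / (0.3·0.5676 + 0.4·0.4324) ≈ 0.4961
After pressure gauge='out-of-range': P(faulty) = 0.7·0.4961 / (0.7·0.4961 + 0.6·0.5039) ≈ 0.5345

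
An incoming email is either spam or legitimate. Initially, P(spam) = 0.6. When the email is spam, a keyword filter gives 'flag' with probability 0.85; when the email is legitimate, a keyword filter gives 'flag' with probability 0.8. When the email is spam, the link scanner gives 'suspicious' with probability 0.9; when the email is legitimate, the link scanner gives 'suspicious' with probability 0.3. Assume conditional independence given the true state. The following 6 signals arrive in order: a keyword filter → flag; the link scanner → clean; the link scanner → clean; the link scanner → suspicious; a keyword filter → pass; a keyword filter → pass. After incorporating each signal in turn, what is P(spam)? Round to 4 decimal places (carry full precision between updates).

After a keyword filter='flag': P(spam) = 0.85·0.6000 / (0.85·0.6000 + 0.8·0.4000) ≈ 0.6145
After the link scanner='clean': P(spam) = 0.1·0.6145 / (0.1·0.6145 + 0.7·0.3855) ≈ 0.1855
After the link scanner='clean': P(spam) = 0.1·0.1855 / (0.1·0.1855 + 0.7·0.8145) ≈ 0.0315
After the link scanner='suspicious': P(spam) = 0.9·0.0315 / (0.9·0.0315 + 0.3·0.9685) ≈ 0.0889
After a keyword filter='pass': P(spam) = 0.15·0.0889 / (0.15·0.0889 + 0.2·0.9111) ≈ 0.0682
After a keyword filter='pass': P(spam) = 0.15·0.0682 / (0.15·0.0682 + 0.2·0.9318) ≈ 0.0520

0.0520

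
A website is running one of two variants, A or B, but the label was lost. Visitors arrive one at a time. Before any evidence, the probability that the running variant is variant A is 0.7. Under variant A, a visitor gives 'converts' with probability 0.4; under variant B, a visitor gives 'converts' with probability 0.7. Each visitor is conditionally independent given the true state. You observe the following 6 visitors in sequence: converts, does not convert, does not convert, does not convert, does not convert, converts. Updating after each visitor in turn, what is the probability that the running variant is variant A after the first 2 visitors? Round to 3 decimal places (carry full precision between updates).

Each posterior becomes the prior for the next update.
After 'converts': P(A) = 0.4·0.7000 / (0.4·0.7000 + 0.7·0.3000) ≈ 0.5714
After 'does not convert': P(A) = 0.6·0.5714 / (0.6·0.5714 + 0.3·0.4286) ≈ 0.7273

0.727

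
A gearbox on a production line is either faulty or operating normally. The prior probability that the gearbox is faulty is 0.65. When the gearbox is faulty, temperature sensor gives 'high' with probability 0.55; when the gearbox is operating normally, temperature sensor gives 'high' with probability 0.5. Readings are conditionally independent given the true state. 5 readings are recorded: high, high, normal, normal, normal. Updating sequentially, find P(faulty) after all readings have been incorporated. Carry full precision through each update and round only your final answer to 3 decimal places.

0.621

After 'high': P(faulty) = 0.55·0.6500 / (0.55·0.6500 + 0.5·0.3500) ≈ 0.6714
After 'high': P(faulty) = 0.55·0.6714 / (0.55·0.6714 + 0.5·0.3286) ≈ 0.6920
After 'normal': P(faulty) = 0.45·0.6920 / (0.45·0.6920 + 0.5·0.3080) ≈ 0.6691
After 'normal': P(faulty) = 0.45·0.6691 / (0.45·0.6691 + 0.5·0.3309) ≈ 0.6454
After 'normal': P(faulty) = 0.45·0.6454 / (0.45·0.6454 + 0.5·0.3546) ≈ 0.6209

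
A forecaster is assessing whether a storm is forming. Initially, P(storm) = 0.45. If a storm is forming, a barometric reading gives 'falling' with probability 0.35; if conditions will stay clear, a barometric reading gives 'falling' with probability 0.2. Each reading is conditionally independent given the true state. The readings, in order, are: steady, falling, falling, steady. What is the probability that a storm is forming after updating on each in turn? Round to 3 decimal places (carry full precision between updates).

0.623

After 'steady': P(storm) = 0.65·0.4500 / (0.65·0.4500 + 0.8·0.5500) ≈ 0.3993
After 'falling': P(storm) = 0.35·0.3993 / (0.35·0.3993 + 0.2·0.6007) ≈ 0.5378
After 'falling': P(storm) = 0.35·0.5378 / (0.35·0.5378 + 0.2·0.4622) ≈ 0.6706
After 'steady': P(storm) = 0.65·0.6706 / (0.65·0.6706 + 0.8·0.3294) ≈ 0.6232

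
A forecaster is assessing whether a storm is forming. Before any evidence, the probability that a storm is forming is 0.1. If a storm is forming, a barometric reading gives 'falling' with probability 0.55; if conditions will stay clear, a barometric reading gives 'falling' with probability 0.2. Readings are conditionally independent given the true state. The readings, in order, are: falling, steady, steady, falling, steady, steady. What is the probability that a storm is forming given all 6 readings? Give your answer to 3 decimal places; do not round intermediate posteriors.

After 'falling': P(storm) = 0.55·0.1000 / (0.55·0.1000 + 0.2·0.9000) ≈ 0.2340
After 'steady': P(storm) = 0.45·0.2340 / (0.45·0.2340 + 0.8·0.7660) ≈ 0.1467
After 'steady': P(storm) = 0.45·0.1467 / (0.45·0.1467 + 0.8·0.8533) ≈ 0.0882
After 'falling': P(storm) = 0.55·0.0882 / (0.55·0.0882 + 0.2·0.9118) ≈ 0.2100
After 'steady': P(storm) = 0.45·0.2100 / (0.45·0.2100 + 0.8·0.7900) ≈ 0.1301
After 'steady': P(storm) = 0.45·0.1301 / (0.45·0.1301 + 0.8·0.8699) ≈ 0.0776

0.078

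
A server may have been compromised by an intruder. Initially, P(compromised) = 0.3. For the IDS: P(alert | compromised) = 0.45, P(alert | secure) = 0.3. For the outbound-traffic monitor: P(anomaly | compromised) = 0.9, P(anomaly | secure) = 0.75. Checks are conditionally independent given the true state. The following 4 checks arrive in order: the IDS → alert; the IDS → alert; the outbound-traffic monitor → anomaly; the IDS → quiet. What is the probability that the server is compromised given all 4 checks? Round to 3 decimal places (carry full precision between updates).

After the IDS='alert': P(compromised) = 0.45·0.3000 / (0.45·0.3000 + 0.3·0.7000) ≈ 0.3913
After the IDS='alert': P(compromised) = 0.45·0.3913 / (0.45·0.3913 + 0.3·0.6087) ≈ 0.4909
After the outbound-traffic monitor='anomaly': P(compromised) = 0.9·0.4909 / (0.9·0.4909 + 0.75·0.5091) ≈ 0.5364
After the IDS='quiet': P(compromised) = 0.55·0.5364 / (0.55·0.5364 + 0.7·0.4636) ≈ 0.4762

0.476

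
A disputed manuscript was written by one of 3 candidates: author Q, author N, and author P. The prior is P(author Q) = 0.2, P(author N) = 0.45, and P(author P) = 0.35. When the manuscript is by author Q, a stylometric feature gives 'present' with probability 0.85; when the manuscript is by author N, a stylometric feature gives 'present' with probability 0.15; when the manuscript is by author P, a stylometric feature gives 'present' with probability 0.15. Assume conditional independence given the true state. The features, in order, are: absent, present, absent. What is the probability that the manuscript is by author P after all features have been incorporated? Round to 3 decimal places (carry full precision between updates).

Each posterior becomes the prior for the next update.
After 'absent': normaliser = 0.15·0.2000 + 0.85·0.4500 + 0.85·0.3500; P(author Q) ≈ 0.0423, P(author N) ≈ 0.5387, P(author P) ≈ 0.4190
After 'present': normaliser = 0.85·0.0423 + 0.15·0.5387 + 0.15·0.4190; P(author Q) ≈ 0.2000, P(author N) ≈ 0.4500, P(author P) ≈ 0.3500
After 'absent': normaliser = 0.15·0.2000 + 0.85·0.4500 + 0.85·0.3500; P(author Q) ≈ 0.0423, P(author N) ≈ 0.5387, P(author P) ≈ 0.4190

0.419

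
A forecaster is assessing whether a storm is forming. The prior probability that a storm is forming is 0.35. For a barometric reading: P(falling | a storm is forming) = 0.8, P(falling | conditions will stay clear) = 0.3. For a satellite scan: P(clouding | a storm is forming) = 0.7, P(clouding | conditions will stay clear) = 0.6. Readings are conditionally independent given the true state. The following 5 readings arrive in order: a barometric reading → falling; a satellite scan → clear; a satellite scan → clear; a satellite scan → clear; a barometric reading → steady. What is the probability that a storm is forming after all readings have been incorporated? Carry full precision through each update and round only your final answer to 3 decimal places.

After a barometric reading='falling': P(storm) = 0.8·0.3500 / (0.8·0.3500 + 0.3·0.6500) ≈ 0.5895
After a satellite scan='clear': P(storm) = 0.3·0.5895 / (0.3·0.5895 + 0.4·0.4105) ≈ 0.5185
After a satellite scan='clear': P(storm) = 0.3·0.5185 / (0.3·0.5185 + 0.4·0.4815) ≈ 0.4468
After a satellite scan='clear': P(storm) = 0.3·0.4468 / (0.3·0.4468 + 0.4·0.5532) ≈ 0.3772
After a barometric reading='steady': P(storm) = 0.2·0.3772 / (0.2·0.3772 + 0.7·0.6228) ≈ 0.1475

0.148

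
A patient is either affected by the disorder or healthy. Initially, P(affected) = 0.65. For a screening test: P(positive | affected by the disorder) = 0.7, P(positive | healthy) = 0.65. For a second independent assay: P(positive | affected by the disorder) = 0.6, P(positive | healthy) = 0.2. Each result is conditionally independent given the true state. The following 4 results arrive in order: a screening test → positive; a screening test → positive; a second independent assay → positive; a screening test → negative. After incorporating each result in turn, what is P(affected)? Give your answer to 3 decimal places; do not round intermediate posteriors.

0.847

Each posterior becomes the prior for the next update.
After a screening test='positive': P(affected) = 0.7·0.6500 / (0.7·0.6500 + 0.65·0.3500) ≈ 0.6667
After a screening test='positive': P(affected) = 0.7·0.6667 / (0.7·0.6667 + 0.65·0.3333) ≈ 0.6829
After a second independent assay='positive': P(affected) = 0.6·0.6829 / (0.6·0.6829 + 0.2·0.3171) ≈ 0.8660
After a screening test='negative': P(affected) = 0.3·0.8660 / (0.3·0.8660 + 0.35·0.1340) ≈ 0.8471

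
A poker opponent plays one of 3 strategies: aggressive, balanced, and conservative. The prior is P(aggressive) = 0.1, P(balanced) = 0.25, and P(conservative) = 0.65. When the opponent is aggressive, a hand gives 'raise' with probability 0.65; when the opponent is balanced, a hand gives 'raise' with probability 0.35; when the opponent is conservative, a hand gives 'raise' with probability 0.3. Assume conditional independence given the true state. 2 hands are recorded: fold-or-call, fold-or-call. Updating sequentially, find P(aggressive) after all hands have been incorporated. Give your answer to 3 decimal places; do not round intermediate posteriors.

Apply Bayes' rule sequentially, carrying P(aggressive) forward.
After 'fold-or-call': normaliser = 0.35·0.1000 + 0.65·0.2500 + 0.7·0.6500; P(aggressive) ≈ 0.0536, P(balanced) ≈ 0.2490, P(conservative) ≈ 0.6973
After 'fold-or-call': normaliser = 0.35·0.0536 + 0.65·0.2490 + 0.7·0.6973; P(aggressive) ≈ 0.0281, P(balanced) ≈ 0.2421, P(conservative) ≈ 0.7299

0.028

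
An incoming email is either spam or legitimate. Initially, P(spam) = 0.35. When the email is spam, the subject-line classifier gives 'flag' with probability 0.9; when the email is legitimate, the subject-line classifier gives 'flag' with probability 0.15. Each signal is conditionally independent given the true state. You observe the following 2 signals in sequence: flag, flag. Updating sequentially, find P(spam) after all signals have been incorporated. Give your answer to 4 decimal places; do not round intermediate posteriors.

0.9509

After 'flag': P(spam) = 0.9·0.3500 / (0.9·0.3500 + 0.15·0.6500) ≈ 0.7636
After 'flag': P(spam) = 0.9·0.7636 / (0.9·0.7636 + 0.15·0.2364) ≈ 0.9509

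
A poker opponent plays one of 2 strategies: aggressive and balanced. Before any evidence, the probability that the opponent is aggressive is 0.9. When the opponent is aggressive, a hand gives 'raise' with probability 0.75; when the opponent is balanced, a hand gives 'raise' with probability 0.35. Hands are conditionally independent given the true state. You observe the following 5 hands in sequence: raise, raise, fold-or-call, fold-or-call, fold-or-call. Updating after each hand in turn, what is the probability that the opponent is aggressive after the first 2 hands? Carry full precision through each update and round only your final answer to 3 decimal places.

0.976

After 'raise': P(aggressive) = 0.75·0.9000 / (0.75·0.9000 + 0.35·0.1000) ≈ 0.9507
After 'raise': P(aggressive) = 0.75·0.9507 / (0.75·0.9507 + 0.35·0.0493) ≈ 0.9764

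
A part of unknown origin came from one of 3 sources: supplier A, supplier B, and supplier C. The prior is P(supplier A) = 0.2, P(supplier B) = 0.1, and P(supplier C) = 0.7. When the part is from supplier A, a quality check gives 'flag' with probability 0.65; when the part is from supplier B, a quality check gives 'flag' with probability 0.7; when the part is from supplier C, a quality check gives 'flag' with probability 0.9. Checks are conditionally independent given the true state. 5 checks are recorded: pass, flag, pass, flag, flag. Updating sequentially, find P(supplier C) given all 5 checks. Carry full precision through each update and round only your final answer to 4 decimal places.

0.3421

Each posterior becomes the prior for the next update.
After 'pass': normaliser = 0.35·0.2000 + 0.3·0.1000 + 0.1·0.7000; P(supplier A) ≈ 0.4118, P(supplier B) ≈ 0.1765, P(supplier C) ≈ 0.4118
After 'flag': normaliser = 0.65·0.4118 + 0.7·0.1765 + 0.9·0.4118; P(supplier A) ≈ 0.3514, P(supplier B) ≈ 0.1622, P(supplier C) ≈ 0.4865
After 'pass': normaliser = 0.35·0.3514 + 0.3·0.1622 + 0.1·0.4865; P(supplier A) ≈ 0.5583, P(supplier B) ≈ 0.2209, P(supplier C) ≈ 0.2209
After 'flag': normaliser = 0.65·0.5583 + 0.7·0.2209 + 0.9·0.2209; P(supplier A) ≈ 0.5066, P(supplier B) ≈ 0.2158, P(supplier C) ≈ 0.2775
After 'flag': normaliser = 0.65·0.5066 + 0.7·0.2158 + 0.9·0.2775; P(supplier A) ≈ 0.4510, P(supplier B) ≈ 0.2069, P(supplier C) ≈ 0.3421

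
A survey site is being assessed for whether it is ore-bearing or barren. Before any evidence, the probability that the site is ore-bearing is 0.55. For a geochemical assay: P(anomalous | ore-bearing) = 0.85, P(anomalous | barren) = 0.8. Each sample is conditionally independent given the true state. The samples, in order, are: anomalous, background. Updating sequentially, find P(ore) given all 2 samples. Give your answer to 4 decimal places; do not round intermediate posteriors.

0.4934

After 'anomalous': P(ore) = 0.85·0.5500 / (0.85·0.5500 + 0.8·0.4500) ≈ 0.5650
After 'background': P(ore) = 0.15·0.5650 / (0.15·0.5650 + 0.2·0.4350) ≈ 0.4934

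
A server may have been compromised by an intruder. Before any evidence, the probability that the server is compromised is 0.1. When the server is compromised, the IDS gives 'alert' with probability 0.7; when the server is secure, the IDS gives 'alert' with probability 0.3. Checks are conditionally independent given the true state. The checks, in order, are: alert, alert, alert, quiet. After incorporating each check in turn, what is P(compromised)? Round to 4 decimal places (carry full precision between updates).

0.3769

After 'alert': P(compromised) = 0.7·0.1000 / (0.7·0.1000 + 0.3·0.9000) ≈ 0.2059
After 'alert': P(compromised) = 0.7·0.2059 / (0.7·0.2059 + 0.3·0.7941) ≈ 0.3769
After 'alert': P(compromised) = 0.7·0.3769 / (0.7·0.3769 + 0.3·0.6231) ≈ 0.5853
After 'quiet': P(compromised) = 0.3·0.5853 / (0.3·0.5853 + 0.7·0.4147) ≈ 0.3769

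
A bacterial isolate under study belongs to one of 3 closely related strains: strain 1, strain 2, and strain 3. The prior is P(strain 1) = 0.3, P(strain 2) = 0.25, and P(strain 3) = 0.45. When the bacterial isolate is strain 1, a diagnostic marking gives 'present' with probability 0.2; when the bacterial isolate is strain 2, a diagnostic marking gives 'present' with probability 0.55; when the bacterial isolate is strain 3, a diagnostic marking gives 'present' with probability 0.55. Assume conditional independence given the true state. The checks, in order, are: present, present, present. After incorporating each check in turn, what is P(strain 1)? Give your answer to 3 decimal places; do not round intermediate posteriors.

After 'present': normaliser = 0.2·0.3000 + 0.55·0.2500 + 0.55·0.4500; P(strain 1) ≈ 0.1348, P(strain 2) ≈ 0.3090, P(strain 3) ≈ 0.5562
After 'present': normaliser = 0.2·0.1348 + 0.55·0.3090 + 0.55·0.5562; P(strain 1) ≈ 0.0536, P(strain 2) ≈ 0.3380, P(strain 3) ≈ 0.6084
After 'present': normaliser = 0.2·0.0536 + 0.55·0.3380 + 0.55·0.6084; P(strain 1) ≈ 0.0202, P(strain 2) ≈ 0.3499, P(strain 3) ≈ 0.6299

0.020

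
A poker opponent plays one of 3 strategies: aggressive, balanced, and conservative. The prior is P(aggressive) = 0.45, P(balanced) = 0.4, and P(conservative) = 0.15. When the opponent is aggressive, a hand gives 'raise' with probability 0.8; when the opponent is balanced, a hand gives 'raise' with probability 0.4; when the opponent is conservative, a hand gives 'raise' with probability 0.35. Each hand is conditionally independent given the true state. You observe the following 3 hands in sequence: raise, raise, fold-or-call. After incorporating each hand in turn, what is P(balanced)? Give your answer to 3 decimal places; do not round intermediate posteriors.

After 'raise': normaliser = 0.8·0.4500 + 0.4·0.4000 + 0.35·0.1500; P(aggressive) ≈ 0.6288, P(balanced) ≈ 0.2795, P(conservative) ≈ 0.0917
After 'raise': normaliser = 0.8·0.6288 + 0.4·0.2795 + 0.35·0.0917; P(aggressive) ≈ 0.7776, P(balanced) ≈ 0.1728, P(conservative) ≈ 0.0496
After 'fold-or-call': normaliser = 0.2·0.7776 + 0.6·0.1728 + 0.65·0.0496; P(aggressive) ≈ 0.5336, P(balanced) ≈ 0.3557, P(conservative) ≈ 0.1106

0.356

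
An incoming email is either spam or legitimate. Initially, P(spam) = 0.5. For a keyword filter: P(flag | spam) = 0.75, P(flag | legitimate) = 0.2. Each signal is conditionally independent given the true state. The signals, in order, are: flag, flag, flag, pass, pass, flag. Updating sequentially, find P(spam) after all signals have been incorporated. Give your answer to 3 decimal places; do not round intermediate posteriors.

After 'flag': P(spam) = 0.75·0.5000 / (0.75·0.5000 + 0.2·0.5000) ≈ 0.7895
After 'flag': P(spam) = 0.75·0.7895 / (0.75·0.7895 + 0.2·0.2105) ≈ 0.9336
After 'flag': P(spam) = 0.75·0.9336 / (0.75·0.9336 + 0.2·0.0664) ≈ 0.9814
After 'pass': P(spam) = 0.25·0.9814 / (0.25·0.9814 + 0.8·0.0186) ≈ 0.9428
After 'pass': P(spam) = 0.25·0.9428 / (0.25·0.9428 + 0.8·0.0572) ≈ 0.8374
After 'flag': P(spam) = 0.75·0.8374 / (0.75·0.8374 + 0.2·0.1626) ≈ 0.9508

0.951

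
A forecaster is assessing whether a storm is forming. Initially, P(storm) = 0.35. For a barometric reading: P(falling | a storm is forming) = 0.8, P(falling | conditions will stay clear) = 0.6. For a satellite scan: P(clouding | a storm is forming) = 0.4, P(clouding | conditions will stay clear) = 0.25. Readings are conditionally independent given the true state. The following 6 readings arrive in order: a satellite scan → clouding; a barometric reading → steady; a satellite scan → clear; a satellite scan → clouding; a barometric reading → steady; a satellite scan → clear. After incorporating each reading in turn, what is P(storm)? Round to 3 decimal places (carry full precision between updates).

After a satellite scan='clouding': P(storm) = 0.4·0.3500 / (0.4·0.3500 + 0.25·0.6500) ≈ 0.4628
After a barometric reading='steady': P(storm) = 0.2·0.4628 / (0.2·0.4628 + 0.4·0.5372) ≈ 0.3011
After a satellite scan='clear': P(storm) = 0.6·0.3011 / (0.6·0.3011 + 0.75·0.6989) ≈ 0.2563
After a satellite scan='clouding': P(storm) = 0.4·0.2563 / (0.4·0.2563 + 0.25·0.7437) ≈ 0.3554
After a barometric reading='steady': P(storm) = 0.2·0.3554 / (0.2·0.3554 + 0.4·0.6446) ≈ 0.2161
After a satellite scan='clear': P(storm) = 0.6·0.2161 / (0.6·0.2161 + 0.75·0.7839) ≈ 0.1807

0.181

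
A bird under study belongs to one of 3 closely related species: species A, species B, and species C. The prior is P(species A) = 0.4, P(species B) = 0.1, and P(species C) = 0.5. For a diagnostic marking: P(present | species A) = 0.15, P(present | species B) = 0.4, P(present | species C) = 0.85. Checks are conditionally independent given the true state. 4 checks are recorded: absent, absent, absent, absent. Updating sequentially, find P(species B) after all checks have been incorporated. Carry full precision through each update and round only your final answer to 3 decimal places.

Apply Bayes' rule sequentially, carrying P(species B) forward.
After 'absent': normaliser = 0.85·0.4000 + 0.6·0.1000 + 0.15·0.5000; P(species A) ≈ 0.7158, P(species B) ≈ 0.1263, P(species C) ≈ 0.1579
After 'absent': normaliser = 0.85·0.7158 + 0.6·0.1263 + 0.15·0.1579; P(species A) ≈ 0.8595, P(species B) ≈ 0.1071, P(species C) ≈ 0.0335
After 'absent': normaliser = 0.85·0.8595 + 0.6·0.1071 + 0.15·0.0335; P(species A) ≈ 0.9134, P(species B) ≈ 0.0803, P(species C) ≈ 0.0063
After 'absent': normaliser = 0.85·0.9134 + 0.6·0.0803 + 0.15·0.0063; P(species A) ≈ 0.9405, P(species B) ≈ 0.0584, P(species C) ≈ 0.0011

0.058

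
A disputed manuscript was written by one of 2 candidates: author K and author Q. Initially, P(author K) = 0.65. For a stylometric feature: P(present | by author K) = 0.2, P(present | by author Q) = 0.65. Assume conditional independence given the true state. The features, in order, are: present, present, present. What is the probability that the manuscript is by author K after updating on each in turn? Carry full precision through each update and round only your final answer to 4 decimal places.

0.0513

After 'present': P(author K) = 0.2·0.6500 / (0.2·0.6500 + 0.65·0.3500) ≈ 0.3636
After 'present': P(author K) = 0.2·0.3636 / (0.2·0.3636 + 0.65·0.6364) ≈ 0.1495
After 'present': P(author K) = 0.2·0.1495 / (0.2·0.1495 + 0.65·0.8505) ≈ 0.0513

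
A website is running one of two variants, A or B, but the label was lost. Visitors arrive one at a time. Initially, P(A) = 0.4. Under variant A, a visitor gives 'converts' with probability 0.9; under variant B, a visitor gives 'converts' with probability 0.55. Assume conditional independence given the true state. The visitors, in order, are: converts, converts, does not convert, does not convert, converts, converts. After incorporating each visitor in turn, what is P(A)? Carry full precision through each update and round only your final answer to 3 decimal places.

After 'converts': P(A) = 0.9·0.4000 / (0.9·0.4000 + 0.55·0.6000) ≈ 0.5217
After 'converts': P(A) = 0.9·0.5217 / (0.9·0.5217 + 0.55·0.4783) ≈ 0.6409
After 'does not convert': P(A) = 0.1·0.6409 / (0.1·0.6409 + 0.45·0.3591) ≈ 0.2840
After 'does not convert': P(A) = 0.1·0.2840 / (0.1·0.2840 + 0.45·0.7160) ≈ 0.0810
After 'converts': P(A) = 0.9·0.0810 / (0.9·0.0810 + 0.55·0.9190) ≈ 0.1261
After 'converts': P(A) = 0.9·0.1261 / (0.9·0.1261 + 0.55·0.8739) ≈ 0.1910

0.191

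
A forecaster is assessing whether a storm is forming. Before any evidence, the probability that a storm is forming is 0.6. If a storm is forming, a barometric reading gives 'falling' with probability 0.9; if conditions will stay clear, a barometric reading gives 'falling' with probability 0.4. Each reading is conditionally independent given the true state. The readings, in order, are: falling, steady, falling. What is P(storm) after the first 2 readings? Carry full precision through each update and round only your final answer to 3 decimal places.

0.360

After 'falling': P(storm) = 0.9·0.6000 / (0.9·0.6000 + 0.4·0.4000) ≈ 0.7714
After 'steady': P(storm) = 0.1·0.7714 / (0.1·0.7714 + 0.6·0.2286) ≈ 0.3600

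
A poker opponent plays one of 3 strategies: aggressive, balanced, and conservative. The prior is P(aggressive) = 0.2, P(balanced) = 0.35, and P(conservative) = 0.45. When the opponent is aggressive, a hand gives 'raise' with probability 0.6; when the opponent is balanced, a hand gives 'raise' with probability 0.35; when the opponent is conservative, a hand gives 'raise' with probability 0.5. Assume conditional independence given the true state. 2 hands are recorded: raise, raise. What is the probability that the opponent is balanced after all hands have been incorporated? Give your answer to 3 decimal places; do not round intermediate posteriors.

After 'raise': normaliser = 0.6·0.2000 + 0.35·0.3500 + 0.5·0.4500; P(aggressive) ≈ 0.2567, P(balanced) ≈ 0.2620, P(conservative) ≈ 0.4813
After 'raise': normaliser = 0.6·0.2567 + 0.35·0.2620 + 0.5·0.4813; P(aggressive) ≈ 0.3167, P(balanced) ≈ 0.1886, P(conservative) ≈ 0.4948

0.189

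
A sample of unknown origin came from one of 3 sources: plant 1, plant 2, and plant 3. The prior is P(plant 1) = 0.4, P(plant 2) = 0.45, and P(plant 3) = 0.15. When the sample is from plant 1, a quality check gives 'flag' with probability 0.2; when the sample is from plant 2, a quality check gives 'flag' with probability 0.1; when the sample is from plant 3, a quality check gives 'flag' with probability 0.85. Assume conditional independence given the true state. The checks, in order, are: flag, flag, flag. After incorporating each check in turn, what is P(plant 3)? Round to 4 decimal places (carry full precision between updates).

0.9619

Each posterior becomes the prior for the next update.
After 'flag': normaliser = 0.2·0.4000 + 0.1·0.4500 + 0.85·0.1500; P(plant 1) ≈ 0.3168, P(plant 2) ≈ 0.1782, P(plant 3) ≈ 0.5050
After 'flag': normaliser = 0.2·0.3168 + 0.1·0.1782 + 0.85·0.5050; P(plant 1) ≈ 0.1242, P(plant 2) ≈ 0.0349, P(plant 3) ≈ 0.8409
After 'flag': normaliser = 0.2·0.1242 + 0.1·0.0349 + 0.85·0.8409; P(plant 1) ≈ 0.0334, P(plant 2) ≈ 0.0047, P(plant 3) ≈ 0.9619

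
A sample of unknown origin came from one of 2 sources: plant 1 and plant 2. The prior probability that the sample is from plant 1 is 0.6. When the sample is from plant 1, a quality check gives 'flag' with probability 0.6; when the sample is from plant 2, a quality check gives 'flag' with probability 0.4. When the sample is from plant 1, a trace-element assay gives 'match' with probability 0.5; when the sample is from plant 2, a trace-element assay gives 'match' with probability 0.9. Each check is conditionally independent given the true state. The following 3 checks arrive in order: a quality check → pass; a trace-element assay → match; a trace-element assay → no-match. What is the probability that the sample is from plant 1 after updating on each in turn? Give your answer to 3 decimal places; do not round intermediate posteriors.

Each posterior becomes the prior for the next update.
After a quality check='pass': P(plant 1) = 0.4·0.6000 / (0.4·0.6000 + 0.6·0.4000) ≈ 0.5000
After a trace-element assay='match': P(plant 1) = 0.5·0.5000 / (0.5·0.5000 + 0.9·0.5000) ≈ 0.3571
After a trace-element assay='no-match': P(plant 1) = 0.5·0.3571 / (0.5·0.3571 + 0.1·0.6429) ≈ 0.7353

0.735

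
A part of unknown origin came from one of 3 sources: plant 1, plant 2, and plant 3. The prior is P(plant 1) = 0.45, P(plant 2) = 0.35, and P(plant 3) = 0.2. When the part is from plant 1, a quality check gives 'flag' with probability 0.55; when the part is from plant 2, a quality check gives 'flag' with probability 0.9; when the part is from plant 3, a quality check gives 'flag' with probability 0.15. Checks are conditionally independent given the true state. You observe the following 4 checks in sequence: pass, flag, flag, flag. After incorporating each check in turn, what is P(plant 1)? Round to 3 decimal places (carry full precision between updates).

After 'pass': normaliser = 0.45·0.4500 + 0.1·0.3500 + 0.85·0.2000; P(plant 1) ≈ 0.4969, P(plant 2) ≈ 0.0859, P(plant 3) ≈ 0.4172
After 'flag': normaliser = 0.55·0.4969 + 0.9·0.0859 + 0.15·0.4172; P(plant 1) ≈ 0.6615, P(plant 2) ≈ 0.1871, P(plant 3) ≈ 0.1514
After 'flag': normaliser = 0.55·0.6615 + 0.9·0.1871 + 0.15·0.1514; P(plant 1) ≈ 0.6556, P(plant 2) ≈ 0.3034, P(plant 3) ≈ 0.0409
After 'flag': normaliser = 0.55·0.6556 + 0.9·0.3034 + 0.15·0.0409; P(plant 1) ≈ 0.5636, P(plant 2) ≈ 0.4268, P(plant 3) ≈ 0.0096

0.564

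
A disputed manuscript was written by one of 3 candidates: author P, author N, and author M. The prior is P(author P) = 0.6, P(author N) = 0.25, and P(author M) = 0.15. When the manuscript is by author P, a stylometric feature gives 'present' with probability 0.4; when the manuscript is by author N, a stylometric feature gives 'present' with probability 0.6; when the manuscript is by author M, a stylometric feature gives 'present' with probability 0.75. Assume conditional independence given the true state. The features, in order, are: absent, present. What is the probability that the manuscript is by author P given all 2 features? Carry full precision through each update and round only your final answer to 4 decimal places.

Apply Bayes' rule sequentially, carrying P(author P) forward.
After 'absent': normaliser = 0.6·0.6000 + 0.4·0.2500 + 0.25·0.1500; P(author P) ≈ 0.7236, P(author N) ≈ 0.2010, P(author M) ≈ 0.0754
After 'present': normaliser = 0.4·0.7236 + 0.6·0.2010 + 0.75·0.0754; P(author P) ≈ 0.6204, P(author N) ≈ 0.2585, P(author M) ≈ 0.1212

0.6204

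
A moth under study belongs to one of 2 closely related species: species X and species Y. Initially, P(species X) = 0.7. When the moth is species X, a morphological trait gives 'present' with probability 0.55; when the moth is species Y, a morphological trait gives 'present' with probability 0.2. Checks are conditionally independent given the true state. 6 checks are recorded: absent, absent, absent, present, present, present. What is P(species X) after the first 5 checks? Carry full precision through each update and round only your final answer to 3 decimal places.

0.758

After 'absent': P(species X) = 0.45·0.7000 / (0.45·0.7000 + 0.8·0.3000) ≈ 0.5676
After 'absent': P(species X) = 0.45·0.5676 / (0.45·0.5676 + 0.8·0.4324) ≈ 0.4247
After 'absent': P(species X) = 0.45·0.4247 / (0.45·0.4247 + 0.8·0.5753) ≈ 0.2934
After 'present': P(species X) = 0.55·0.2934 / (0.55·0.2934 + 0.2·0.7066) ≈ 0.5332
After 'present': P(species X) = 0.55·0.5332 / (0.55·0.5332 + 0.2·0.4668) ≈ 0.7585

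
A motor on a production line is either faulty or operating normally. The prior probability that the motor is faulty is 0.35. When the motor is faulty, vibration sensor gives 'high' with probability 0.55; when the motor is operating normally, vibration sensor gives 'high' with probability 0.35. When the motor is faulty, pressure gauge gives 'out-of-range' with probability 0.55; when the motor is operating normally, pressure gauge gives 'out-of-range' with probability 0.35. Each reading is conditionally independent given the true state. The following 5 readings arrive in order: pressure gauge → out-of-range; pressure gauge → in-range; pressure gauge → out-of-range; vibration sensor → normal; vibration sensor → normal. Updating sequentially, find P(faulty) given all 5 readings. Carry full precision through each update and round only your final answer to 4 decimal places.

0.3061

Each posterior becomes the prior for the next update.
After pressure gauge='out-of-range': P(faulty) = 0.55·0.3500 / (0.55·0.3500 + 0.35·0.6500) ≈ 0.4583
After pressure gauge='in-range': P(faulty) = 0.45·0.4583 / (0.45·0.4583 + 0.65·0.5417) ≈ 0.3694
After pressure gauge='out-of-range': P(faulty) = 0.55·0.3694 / (0.55·0.3694 + 0.35·0.6306) ≈ 0.4793
After vibration sensor='normal': P(faulty) = 0.45·0.4793 / (0.45·0.4793 + 0.65·0.5207) ≈ 0.3892
After vibration sensor='normal': P(faulty) = 0.45·0.3892 / (0.45·0.3892 + 0.65·0.6108) ≈ 0.3061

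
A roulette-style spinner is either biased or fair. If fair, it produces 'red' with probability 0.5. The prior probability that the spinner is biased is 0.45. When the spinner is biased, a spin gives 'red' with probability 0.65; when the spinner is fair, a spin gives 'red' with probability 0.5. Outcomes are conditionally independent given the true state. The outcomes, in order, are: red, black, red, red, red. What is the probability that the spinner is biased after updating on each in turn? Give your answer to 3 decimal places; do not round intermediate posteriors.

Each posterior becomes the prior for the next update.
After 'red': P(biased) = 0.65·0.4500 / (0.65·0.4500 + 0.5·0.5500) ≈ 0.5154
After 'black': P(biased) = 0.35·0.5154 / (0.35·0.5154 + 0.5·0.4846) ≈ 0.4268
After 'red': P(biased) = 0.65·0.4268 / (0.65·0.4268 + 0.5·0.5732) ≈ 0.4918
After 'red': P(biased) = 0.65·0.4918 / (0.65·0.4918 + 0.5·0.5082) ≈ 0.5572
After 'red': P(biased) = 0.65·0.5572 / (0.65·0.5572 + 0.5·0.4428) ≈ 0.6206

0.621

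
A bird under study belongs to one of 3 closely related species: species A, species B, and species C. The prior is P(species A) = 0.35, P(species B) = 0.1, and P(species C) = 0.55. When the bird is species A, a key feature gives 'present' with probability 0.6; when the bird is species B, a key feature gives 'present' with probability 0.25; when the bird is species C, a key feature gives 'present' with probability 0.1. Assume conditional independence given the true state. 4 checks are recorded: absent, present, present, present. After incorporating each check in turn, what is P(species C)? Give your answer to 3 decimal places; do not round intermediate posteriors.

Apply Bayes' rule sequentially, carrying P(species C) forward.
After 'absent': normaliser = 0.4·0.3500 + 0.75·0.1000 + 0.9·0.5500; P(species A) ≈ 0.1972, P(species B) ≈ 0.1056, P(species C) ≈ 0.6972
After 'present': normaliser = 0.6·0.1972 + 0.25·0.1056 + 0.1·0.6972; P(species A) ≈ 0.5517, P(species B) ≈ 0.1232, P(species C) ≈ 0.3251
After 'present': normaliser = 0.6·0.5517 + 0.25·0.1232 + 0.1·0.3251; P(species A) ≈ 0.8395, P(species B) ≈ 0.0781, P(species C) ≈ 0.0824
After 'present': normaliser = 0.6·0.8395 + 0.25·0.0781 + 0.1·0.0824; P(species A) ≈ 0.9478, P(species B) ≈ 0.0367, P(species C) ≈ 0.0155

0.016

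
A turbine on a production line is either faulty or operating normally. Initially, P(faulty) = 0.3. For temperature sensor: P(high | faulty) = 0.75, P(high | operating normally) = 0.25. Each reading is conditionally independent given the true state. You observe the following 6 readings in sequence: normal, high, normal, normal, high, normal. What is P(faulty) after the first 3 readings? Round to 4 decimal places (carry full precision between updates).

0.1250

Apply Bayes' rule sequentially, carrying P(faulty) forward.
After 'normal': P(faulty) = 0.25·0.3000 / (0.25·0.3000 + 0.75·0.7000) ≈ 0.1250
After 'high': P(faulty) = 0.75·0.1250 / (0.75·0.1250 + 0.25·0.8750) ≈ 0.3000
After 'normal': P(faulty) = 0.25·0.3000 / (0.25·0.3000 + 0.75·0.7000) ≈ 0.1250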